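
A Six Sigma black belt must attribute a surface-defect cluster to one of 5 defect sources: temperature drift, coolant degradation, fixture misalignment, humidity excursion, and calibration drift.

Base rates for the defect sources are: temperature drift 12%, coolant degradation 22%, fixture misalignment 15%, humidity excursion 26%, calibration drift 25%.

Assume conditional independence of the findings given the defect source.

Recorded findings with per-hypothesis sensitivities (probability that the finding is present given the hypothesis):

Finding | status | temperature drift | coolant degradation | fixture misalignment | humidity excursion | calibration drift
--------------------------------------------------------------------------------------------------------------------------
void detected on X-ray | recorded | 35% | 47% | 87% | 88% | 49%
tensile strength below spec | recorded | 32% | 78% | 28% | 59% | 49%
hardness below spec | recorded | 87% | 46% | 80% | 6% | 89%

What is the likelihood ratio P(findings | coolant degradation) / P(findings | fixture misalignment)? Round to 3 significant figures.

0.865

Take the product of per-finding likelihoods under each hypothesis, then divide.
  coolant degradation: 0.47 × 0.78 × 0.46 = 0.16864
  fixture misalignment: 0.87 × 0.28 × 0.80 = 0.19488
Bayes factor = 0.16864 / 0.19488 ≈ 0.865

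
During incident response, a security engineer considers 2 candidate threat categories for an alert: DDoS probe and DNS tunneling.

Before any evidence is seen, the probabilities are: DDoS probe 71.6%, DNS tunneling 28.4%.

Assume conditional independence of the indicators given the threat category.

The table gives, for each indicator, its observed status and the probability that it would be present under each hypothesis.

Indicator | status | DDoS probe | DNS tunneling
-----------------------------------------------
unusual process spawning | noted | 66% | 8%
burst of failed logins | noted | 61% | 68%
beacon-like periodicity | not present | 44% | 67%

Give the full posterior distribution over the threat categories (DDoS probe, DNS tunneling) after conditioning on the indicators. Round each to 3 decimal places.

By Bayes' rule with conditional independence, the unnormalized weight for each hypothesis is prior × ∏ likelihoods (using 1 − P(present | H) for each absent indicator):
  DDoS probe: 0.716 × 0.66 × 0.61 × (1 − 0.44) = 0.16143
  DNS tunneling: 0.284 × 0.08 × 0.68 × (1 − 0.67) = 0.0050984
Normalizing constant Z = 0.16143 + 0.0050984 = 0.16652.
P(DDoS probe | evidence) = 0.16143 / 0.16652 ≈ 0.969
P(DNS tunneling | evidence) = 0.0050984 / 0.16652 ≈ 0.031

0.969, 0.031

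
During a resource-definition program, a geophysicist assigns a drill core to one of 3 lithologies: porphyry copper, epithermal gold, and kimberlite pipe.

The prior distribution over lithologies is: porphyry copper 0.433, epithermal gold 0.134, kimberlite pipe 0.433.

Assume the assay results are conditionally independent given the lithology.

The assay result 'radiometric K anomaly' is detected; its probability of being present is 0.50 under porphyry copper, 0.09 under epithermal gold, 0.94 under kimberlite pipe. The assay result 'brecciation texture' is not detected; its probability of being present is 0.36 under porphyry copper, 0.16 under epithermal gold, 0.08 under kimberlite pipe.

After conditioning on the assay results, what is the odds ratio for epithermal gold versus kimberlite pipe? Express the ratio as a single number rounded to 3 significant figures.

0.0271

Unnormalized posterior weight (prior times the assay result likelihoods) for each of the two hypotheses (using 1 − P(present | H) for each absent assay result):
  epithermal gold: 0.134 × 0.09 × (1 − 0.16) = 0.01013
  kimberlite pipe: 0.433 × 0.94 × (1 − 0.08) = 0.37446
Posterior odds = 0.01013 / 0.37446 ≈ 0.0271.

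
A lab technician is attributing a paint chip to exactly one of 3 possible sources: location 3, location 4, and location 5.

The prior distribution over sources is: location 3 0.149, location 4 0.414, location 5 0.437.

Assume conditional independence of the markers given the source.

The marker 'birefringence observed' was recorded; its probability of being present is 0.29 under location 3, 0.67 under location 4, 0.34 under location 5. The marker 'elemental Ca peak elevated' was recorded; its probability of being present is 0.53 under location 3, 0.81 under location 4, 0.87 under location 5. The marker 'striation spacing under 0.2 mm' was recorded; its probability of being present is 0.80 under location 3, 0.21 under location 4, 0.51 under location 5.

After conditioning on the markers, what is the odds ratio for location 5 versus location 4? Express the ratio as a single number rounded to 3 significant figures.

1.40

Unnormalized posterior weight (prior times the marker likelihoods) for each of the two hypotheses:
  location 5: 0.437 × 0.34 × 0.87 × 0.51 = 0.065925
  location 4: 0.414 × 0.67 × 0.81 × 0.21 = 0.047182
Posterior odds = 0.065925 / 0.047182 ≈ 1.40.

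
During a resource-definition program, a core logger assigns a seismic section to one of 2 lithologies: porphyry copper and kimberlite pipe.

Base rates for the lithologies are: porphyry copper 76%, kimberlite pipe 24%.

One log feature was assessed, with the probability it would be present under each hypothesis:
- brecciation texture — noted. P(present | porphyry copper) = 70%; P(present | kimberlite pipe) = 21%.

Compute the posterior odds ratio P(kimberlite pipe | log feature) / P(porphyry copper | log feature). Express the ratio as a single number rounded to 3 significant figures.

0.0947

The normalizing constant cancels in an odds ratio, so compute prior × likelihood for the two hypotheses only:
  kimberlite pipe: 0.240 × 0.21 = 0.0504
  porphyry copper: 0.760 × 0.70 = 0.532
Odds(kimberlite pipe : porphyry copper) = 0.0504 / 0.532 ≈ 0.0947.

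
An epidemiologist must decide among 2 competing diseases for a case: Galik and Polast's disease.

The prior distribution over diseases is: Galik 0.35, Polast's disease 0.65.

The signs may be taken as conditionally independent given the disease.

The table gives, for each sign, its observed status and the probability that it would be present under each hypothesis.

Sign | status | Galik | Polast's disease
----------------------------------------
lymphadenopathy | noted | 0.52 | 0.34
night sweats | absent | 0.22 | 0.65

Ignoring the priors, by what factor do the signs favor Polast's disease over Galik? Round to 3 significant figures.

0.293

The Bayes factor is the ratio of the joint likelihoods of the sign pattern under the two hypotheses (using 1 − P(present | H) for each absent sign).
  Polast's disease: 0.34 × (1 − 0.65) = 0.119
  Galik: 0.52 × (1 − 0.22) = 0.4056
Bayes factor = 0.119 / 0.4056 ≈ 0.293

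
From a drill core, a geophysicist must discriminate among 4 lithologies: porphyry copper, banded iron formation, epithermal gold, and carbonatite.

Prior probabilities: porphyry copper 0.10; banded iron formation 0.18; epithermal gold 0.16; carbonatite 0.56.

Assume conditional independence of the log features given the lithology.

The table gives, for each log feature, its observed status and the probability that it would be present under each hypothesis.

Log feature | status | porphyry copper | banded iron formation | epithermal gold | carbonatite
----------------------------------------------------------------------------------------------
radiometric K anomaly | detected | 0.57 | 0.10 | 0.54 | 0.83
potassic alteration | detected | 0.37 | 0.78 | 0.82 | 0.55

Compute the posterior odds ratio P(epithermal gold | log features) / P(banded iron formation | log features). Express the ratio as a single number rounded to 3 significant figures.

The normalizing constant cancels in an odds ratio, so compute prior × likelihood for the two hypotheses only:
  epithermal gold: 0.16 × 0.54 × 0.82 = 0.070848
  banded iron formation: 0.18 × 0.10 × 0.78 = 0.01404
Odds(epithermal gold : banded iron formation) = 0.070848 / 0.01404 ≈ 5.05.

5.05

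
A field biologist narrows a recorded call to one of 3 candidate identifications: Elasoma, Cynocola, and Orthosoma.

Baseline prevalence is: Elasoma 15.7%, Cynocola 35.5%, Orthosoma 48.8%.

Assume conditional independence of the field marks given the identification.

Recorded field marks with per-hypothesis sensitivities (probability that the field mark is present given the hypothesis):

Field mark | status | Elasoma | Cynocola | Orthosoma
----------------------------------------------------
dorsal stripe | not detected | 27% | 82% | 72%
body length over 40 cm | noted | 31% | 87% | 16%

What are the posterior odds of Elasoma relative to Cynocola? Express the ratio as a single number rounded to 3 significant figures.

Posterior odds equal prior odds times the likelihood ratio; only the two competing hypotheses matter (using 1 − P(present | H) for each absent field mark).
  Elasoma: 0.157 × (1 − 0.27) × 0.31 = 0.035529
  Cynocola: 0.355 × (1 − 0.82) × 0.87 = 0.055593
Odds(Elasoma : Cynocola) = 0.035529 / 0.055593 ≈ 0.639.

0.639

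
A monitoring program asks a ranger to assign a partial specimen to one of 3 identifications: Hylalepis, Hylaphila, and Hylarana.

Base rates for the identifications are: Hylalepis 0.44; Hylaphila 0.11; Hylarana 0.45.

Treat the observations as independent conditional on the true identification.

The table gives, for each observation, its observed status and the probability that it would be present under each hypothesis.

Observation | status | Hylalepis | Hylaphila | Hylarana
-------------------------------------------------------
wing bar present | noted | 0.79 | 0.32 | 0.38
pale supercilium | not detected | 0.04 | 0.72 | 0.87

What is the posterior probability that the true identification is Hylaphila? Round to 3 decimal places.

0.027

Multiply each prior by the joint likelihood of the evidence pattern (using 1 − P(present | H) for each absent observation):
  Hylalepis: 0.44 × 0.79 × (1 − 0.04) = 0.3337
  Hylaphila: 0.11 × 0.32 × (1 − 0.72) = 0.009856
  Hylarana: 0.45 × 0.38 × (1 − 0.87) = 0.02223
Normalizing constant Z = 0.3337 + 0.009856 + 0.02223 = 0.36578.
P(Hylaphila | evidence) = 0.009856 / 0.36578 ≈ 0.027.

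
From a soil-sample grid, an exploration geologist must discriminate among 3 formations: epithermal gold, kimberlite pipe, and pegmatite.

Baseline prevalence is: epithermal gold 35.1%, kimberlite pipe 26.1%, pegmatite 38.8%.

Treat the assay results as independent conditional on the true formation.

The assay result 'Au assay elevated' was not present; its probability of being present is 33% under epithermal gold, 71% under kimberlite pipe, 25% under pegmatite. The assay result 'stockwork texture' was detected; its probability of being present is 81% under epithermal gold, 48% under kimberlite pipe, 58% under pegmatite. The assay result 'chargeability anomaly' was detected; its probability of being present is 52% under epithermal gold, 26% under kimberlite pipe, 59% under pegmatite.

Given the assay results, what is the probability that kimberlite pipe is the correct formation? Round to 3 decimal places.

For each hypothesis, the unnormalized posterior weight is prior × product of the assay result likelihoods (using 1 − P(present | H) for each absent assay result):
  epithermal gold: 0.351 × (1 − 0.33) × 0.81 × 0.52 = 0.099054
  kimberlite pipe: 0.261 × (1 − 0.71) × 0.48 × 0.26 = 0.0094461
  pegmatite: 0.388 × (1 − 0.25) × 0.58 × 0.59 = 0.09958
The unnormalized weights sum to 0.20808.
P(kimberlite pipe | evidence) = 0.0094461 / 0.20808 ≈ 0.045.

0.045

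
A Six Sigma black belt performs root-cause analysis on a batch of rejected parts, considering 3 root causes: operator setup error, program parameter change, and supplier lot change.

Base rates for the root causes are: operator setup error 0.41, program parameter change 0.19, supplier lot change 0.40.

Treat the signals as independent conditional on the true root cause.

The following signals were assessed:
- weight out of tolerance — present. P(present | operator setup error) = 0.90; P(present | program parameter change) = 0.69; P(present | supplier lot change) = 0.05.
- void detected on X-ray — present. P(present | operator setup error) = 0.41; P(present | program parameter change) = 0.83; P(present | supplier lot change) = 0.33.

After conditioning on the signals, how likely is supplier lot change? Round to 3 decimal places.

0.025

By Bayes' rule with conditional independence, the unnormalized weight for each hypothesis is prior × ∏ likelihoods:
  operator setup error: 0.41 × 0.90 × 0.41 = 0.15129
  program parameter change: 0.19 × 0.69 × 0.83 = 0.10881
  supplier lot change: 0.40 × 0.05 × 0.33 = 0.0066
Marginal likelihood of the evidence = 0.2667.
P(supplier lot change | evidence) = 0.0066 / 0.2667 ≈ 0.025.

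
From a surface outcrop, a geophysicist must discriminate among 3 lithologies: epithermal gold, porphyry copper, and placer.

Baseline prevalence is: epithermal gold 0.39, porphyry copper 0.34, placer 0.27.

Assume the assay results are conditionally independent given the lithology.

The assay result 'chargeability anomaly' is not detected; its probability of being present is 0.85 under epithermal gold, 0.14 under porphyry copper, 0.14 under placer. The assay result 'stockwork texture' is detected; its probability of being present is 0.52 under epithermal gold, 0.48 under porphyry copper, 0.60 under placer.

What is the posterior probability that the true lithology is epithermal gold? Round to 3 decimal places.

By Bayes' rule with conditional independence, the unnormalized weight for each hypothesis is prior × ∏ likelihoods (using 1 − P(present | H) for each absent assay result):
  epithermal gold: 0.39 × (1 − 0.85) × 0.52 = 0.03042
  porphyry copper: 0.34 × (1 − 0.14) × 0.48 = 0.14035
  placer: 0.27 × (1 − 0.14) × 0.60 = 0.13932
The unnormalized weights sum to 0.31009.
P(epithermal gold | evidence) = 0.03042 / 0.31009 ≈ 0.098.

0.098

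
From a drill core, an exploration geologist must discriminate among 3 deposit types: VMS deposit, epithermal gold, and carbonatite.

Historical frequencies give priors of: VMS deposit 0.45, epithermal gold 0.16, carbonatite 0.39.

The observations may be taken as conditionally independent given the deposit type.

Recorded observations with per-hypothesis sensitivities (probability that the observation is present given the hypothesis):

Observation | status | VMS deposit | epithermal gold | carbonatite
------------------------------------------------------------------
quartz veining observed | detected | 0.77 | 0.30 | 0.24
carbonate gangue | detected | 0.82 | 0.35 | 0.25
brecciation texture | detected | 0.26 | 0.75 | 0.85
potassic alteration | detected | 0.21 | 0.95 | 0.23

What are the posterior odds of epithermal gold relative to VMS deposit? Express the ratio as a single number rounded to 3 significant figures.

0.772

Unnormalized posterior weight (prior times the observation likelihoods) for each of the two hypotheses:
  epithermal gold: 0.16 × 0.30 × 0.35 × 0.75 × 0.95 = 0.01197
  VMS deposit: 0.45 × 0.77 × 0.82 × 0.26 × 0.21 = 0.015513
Odds(epithermal gold : VMS deposit) = 0.01197 / 0.015513 ≈ 0.772.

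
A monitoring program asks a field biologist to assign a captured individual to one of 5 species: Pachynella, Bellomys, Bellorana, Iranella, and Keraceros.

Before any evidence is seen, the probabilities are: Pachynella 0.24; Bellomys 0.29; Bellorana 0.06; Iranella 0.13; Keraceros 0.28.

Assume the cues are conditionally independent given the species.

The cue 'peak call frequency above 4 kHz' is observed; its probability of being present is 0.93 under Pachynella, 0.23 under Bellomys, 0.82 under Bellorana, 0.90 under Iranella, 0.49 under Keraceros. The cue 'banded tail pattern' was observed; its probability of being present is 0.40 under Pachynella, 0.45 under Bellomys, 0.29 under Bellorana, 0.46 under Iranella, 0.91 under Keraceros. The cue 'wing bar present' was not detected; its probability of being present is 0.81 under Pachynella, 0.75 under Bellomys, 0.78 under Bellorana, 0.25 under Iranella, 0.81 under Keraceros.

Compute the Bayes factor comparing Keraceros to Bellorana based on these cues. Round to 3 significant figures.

Joint likelihood of the cue pattern under each hypothesis (using 1 − P(present | H) for each absent cue):
  Keraceros: 0.49 × 0.91 × (1 − 0.81) = 0.084721
  Bellorana: 0.82 × 0.29 × (1 − 0.78) = 0.052316
Bayes factor = 0.084721 / 0.052316 ≈ 1.62

1.62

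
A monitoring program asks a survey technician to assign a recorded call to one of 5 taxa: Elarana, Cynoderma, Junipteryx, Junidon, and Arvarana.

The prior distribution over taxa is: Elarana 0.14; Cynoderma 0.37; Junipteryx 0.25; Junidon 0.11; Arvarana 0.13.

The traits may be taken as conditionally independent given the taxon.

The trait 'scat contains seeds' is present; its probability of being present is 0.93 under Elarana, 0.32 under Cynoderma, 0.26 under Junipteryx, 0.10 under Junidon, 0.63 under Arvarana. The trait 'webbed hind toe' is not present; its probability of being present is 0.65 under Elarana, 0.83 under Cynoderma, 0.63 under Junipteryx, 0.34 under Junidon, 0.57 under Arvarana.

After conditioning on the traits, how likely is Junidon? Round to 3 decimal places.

Multiply each prior by the joint likelihood of the trait pattern (using 1 − P(present | H) for each absent trait):
  Elarana: 0.14 × 0.93 × (1 − 0.65) = 0.04557
  Cynoderma: 0.37 × 0.32 × (1 − 0.83) = 0.020128
  Junipteryx: 0.25 × 0.26 × (1 − 0.63) = 0.02405
  Junidon: 0.11 × 0.10 × (1 − 0.34) = 0.00726
  Arvarana: 0.13 × 0.63 × (1 − 0.57) = 0.035217
Normalizing constant Z = 0.04557 + 0.020128 + 0.02405 + 0.00726 + 0.035217 = 0.13223.
P(Junidon | evidence) = 0.00726 / 0.13223 ≈ 0.055.

0.055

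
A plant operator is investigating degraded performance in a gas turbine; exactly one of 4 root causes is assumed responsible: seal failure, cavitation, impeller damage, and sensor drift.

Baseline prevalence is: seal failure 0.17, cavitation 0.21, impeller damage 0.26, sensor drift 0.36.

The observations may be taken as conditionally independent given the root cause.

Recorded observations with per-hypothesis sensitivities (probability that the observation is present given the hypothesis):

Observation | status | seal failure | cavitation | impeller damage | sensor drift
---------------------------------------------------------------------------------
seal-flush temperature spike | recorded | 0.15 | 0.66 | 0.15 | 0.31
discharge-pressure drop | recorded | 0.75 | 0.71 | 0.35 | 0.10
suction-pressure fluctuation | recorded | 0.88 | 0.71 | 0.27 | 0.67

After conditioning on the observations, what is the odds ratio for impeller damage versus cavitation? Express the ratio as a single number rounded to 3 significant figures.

Unnormalized posterior weight (prior times the observation likelihoods) for each of the two hypotheses:
  impeller damage: 0.26 × 0.15 × 0.35 × 0.27 = 0.0036855
  cavitation: 0.21 × 0.66 × 0.71 × 0.71 = 0.069868
Posterior odds = 0.0036855 / 0.069868 ≈ 0.0527.

0.0527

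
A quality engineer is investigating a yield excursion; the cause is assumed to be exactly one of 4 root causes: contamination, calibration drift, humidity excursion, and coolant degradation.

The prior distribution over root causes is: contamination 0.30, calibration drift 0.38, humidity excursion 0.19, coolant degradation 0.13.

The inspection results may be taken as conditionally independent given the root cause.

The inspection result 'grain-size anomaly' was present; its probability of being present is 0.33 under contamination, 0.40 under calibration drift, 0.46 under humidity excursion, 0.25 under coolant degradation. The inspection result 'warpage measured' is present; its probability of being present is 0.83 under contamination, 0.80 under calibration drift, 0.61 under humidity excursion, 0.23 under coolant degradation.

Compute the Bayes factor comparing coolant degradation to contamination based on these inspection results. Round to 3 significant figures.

0.210

The Bayes factor is the ratio of the joint likelihoods of the inspection result pattern under the two hypotheses.
  coolant degradation: 0.25 × 0.23 = 0.0575
  contamination: 0.33 × 0.83 = 0.2739
Bayes factor = 0.0575 / 0.2739 ≈ 0.210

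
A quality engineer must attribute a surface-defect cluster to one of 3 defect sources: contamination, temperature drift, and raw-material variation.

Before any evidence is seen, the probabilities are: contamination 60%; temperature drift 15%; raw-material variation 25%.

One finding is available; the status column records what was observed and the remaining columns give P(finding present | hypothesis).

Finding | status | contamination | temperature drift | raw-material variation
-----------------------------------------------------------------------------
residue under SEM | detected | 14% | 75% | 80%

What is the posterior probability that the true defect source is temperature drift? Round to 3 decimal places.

0.284

For each hypothesis, the unnormalized posterior weight is prior × likelihood:
  contamination: 0.60 × 0.14 = 0.084
  temperature drift: 0.15 × 0.75 = 0.1125
  raw-material variation: 0.25 × 0.80 = 0.2
Marginal likelihood of the evidence = 0.3965.
P(temperature drift | evidence) = 0.1125 / 0.3965 ≈ 0.284.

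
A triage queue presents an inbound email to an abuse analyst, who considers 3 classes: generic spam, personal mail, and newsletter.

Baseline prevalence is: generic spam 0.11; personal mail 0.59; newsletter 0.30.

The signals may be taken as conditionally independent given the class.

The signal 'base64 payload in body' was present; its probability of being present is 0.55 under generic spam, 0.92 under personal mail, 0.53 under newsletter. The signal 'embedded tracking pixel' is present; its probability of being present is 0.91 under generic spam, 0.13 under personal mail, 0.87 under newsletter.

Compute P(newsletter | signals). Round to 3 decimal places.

0.524

Multiply each prior by the joint likelihood of the signal pattern:
  generic spam: 0.11 × 0.55 × 0.91 = 0.055055
  personal mail: 0.59 × 0.92 × 0.13 = 0.070564
  newsletter: 0.30 × 0.53 × 0.87 = 0.13833
Marginal likelihood of the evidence = 0.26395.
P(newsletter | evidence) = 0.13833 / 0.26395 ≈ 0.524.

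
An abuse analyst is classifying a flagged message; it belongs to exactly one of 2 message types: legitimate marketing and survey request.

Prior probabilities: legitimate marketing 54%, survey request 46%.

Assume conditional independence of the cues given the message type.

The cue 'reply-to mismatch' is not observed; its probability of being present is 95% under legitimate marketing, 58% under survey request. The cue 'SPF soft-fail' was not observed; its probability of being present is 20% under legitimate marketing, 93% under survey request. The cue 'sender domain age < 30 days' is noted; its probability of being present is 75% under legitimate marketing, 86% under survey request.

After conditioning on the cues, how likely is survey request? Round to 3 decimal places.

0.418

By Bayes' rule with conditional independence, the unnormalized weight for each hypothesis is prior × ∏ likelihoods (using 1 − P(present | H) for each absent cue):
  legitimate marketing: 0.54 × (1 − 0.95) × (1 − 0.20) × 0.75 = 0.0162
  survey request: 0.46 × (1 − 0.58) × (1 − 0.93) × 0.86 = 0.011631
Normalizing constant Z = 0.0162 + 0.011631 = 0.027831.
P(survey request | evidence) = 0.011631 / 0.027831 ≈ 0.418.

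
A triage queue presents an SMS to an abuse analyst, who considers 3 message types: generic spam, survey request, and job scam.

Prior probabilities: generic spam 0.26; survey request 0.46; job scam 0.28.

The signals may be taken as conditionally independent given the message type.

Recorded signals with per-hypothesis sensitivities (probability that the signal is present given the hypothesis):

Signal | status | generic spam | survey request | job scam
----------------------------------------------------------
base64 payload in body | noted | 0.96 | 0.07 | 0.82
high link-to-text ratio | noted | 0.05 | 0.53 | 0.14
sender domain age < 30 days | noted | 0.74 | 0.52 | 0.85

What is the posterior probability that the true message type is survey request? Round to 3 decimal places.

0.195

Multiply each prior by the joint likelihood of the signal pattern:
  generic spam: 0.26 × 0.96 × 0.05 × 0.74 = 0.0092352
  survey request: 0.46 × 0.07 × 0.53 × 0.52 = 0.0088743
  job scam: 0.28 × 0.82 × 0.14 × 0.85 = 0.027322
Normalizing constant Z = 0.0092352 + 0.0088743 + 0.027322 = 0.045432.
P(survey request | evidence) = 0.0088743 / 0.045432 ≈ 0.195.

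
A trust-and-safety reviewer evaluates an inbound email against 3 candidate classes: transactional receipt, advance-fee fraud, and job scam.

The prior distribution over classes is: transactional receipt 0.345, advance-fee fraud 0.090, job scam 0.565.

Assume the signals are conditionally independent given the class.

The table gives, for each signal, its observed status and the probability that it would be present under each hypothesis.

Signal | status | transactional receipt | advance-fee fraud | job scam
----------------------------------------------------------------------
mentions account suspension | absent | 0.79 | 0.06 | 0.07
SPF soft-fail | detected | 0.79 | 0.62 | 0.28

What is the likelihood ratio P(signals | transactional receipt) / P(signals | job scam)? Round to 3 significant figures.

0.637

The Bayes factor is the ratio of the joint likelihoods of the signal pattern under the two hypotheses (using 1 − P(present | H) for each absent signal).
  transactional receipt: (1 − 0.79) × 0.79 = 0.1659
  job scam: (1 − 0.07) × 0.28 = 0.2604
Bayes factor = 0.1659 / 0.2604 ≈ 0.637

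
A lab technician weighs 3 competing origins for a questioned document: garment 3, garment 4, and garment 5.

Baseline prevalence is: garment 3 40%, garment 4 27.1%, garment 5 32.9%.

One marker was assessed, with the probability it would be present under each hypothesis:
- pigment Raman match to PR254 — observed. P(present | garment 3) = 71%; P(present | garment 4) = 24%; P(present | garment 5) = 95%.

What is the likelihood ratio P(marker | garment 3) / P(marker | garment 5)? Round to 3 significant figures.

Likelihood of this marker under each hypothesis:
  garment 3: 0.71
  garment 5: 0.95
Bayes factor = 0.71 / 0.95 ≈ 0.747

0.747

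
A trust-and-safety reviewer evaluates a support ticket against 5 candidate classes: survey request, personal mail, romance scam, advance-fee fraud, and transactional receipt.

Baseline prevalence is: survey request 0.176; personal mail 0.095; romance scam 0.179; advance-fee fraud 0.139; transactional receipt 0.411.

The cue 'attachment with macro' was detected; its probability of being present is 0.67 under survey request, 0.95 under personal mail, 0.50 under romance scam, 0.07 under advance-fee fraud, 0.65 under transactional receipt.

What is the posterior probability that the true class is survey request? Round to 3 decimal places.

By Bayes' rule, the unnormalized weight for each hypothesis is prior × likelihood:
  survey request: 0.176 × 0.67 = 0.11792
  personal mail: 0.095 × 0.95 = 0.09025
  romance scam: 0.179 × 0.50 = 0.0895
  advance-fee fraud: 0.139 × 0.07 = 0.00973
  transactional receipt: 0.411 × 0.65 = 0.26715
Normalizing constant Z = 0.11792 + 0.09025 + 0.0895 + 0.00973 + 0.26715 = 0.57455.
P(survey request | evidence) = 0.11792 / 0.57455 ≈ 0.205.

0.205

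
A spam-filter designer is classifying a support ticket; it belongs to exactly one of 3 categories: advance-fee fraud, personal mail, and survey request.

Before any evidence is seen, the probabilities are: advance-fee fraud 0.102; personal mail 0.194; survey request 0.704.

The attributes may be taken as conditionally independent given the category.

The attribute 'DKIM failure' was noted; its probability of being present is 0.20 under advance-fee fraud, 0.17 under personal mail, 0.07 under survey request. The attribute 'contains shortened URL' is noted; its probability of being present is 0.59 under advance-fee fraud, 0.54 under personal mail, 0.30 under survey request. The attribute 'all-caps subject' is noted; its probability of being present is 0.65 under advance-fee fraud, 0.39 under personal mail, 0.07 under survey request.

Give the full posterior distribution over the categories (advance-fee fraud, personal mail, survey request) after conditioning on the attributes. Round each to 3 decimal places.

0.495, 0.439, 0.065

For each hypothesis, the unnormalized posterior weight is prior × product of the attribute likelihoods:
  advance-fee fraud: 0.102 × 0.20 × 0.59 × 0.65 = 0.0078234
  personal mail: 0.194 × 0.17 × 0.54 × 0.39 = 0.0069456
  survey request: 0.704 × 0.07 × 0.30 × 0.07 = 0.0010349
Marginal likelihood of the evidence = 0.015804.
P(advance-fee fraud | evidence) = 0.0078234 / 0.015804 ≈ 0.495
P(personal mail | evidence) = 0.0069456 / 0.015804 ≈ 0.439
P(survey request | evidence) = 0.0010349 / 0.015804 ≈ 0.065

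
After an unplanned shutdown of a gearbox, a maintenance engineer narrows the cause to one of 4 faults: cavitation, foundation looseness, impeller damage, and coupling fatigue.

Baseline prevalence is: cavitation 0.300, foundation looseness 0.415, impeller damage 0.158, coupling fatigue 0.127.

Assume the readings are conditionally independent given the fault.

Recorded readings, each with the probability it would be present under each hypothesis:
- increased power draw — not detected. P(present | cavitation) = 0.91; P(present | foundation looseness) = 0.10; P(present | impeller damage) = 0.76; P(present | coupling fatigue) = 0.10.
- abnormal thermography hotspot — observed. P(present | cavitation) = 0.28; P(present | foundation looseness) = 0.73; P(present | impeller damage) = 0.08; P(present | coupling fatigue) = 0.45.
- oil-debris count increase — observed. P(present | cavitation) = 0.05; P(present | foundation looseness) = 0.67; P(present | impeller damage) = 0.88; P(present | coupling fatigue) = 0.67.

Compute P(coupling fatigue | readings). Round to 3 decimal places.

Multiply each prior by the joint likelihood of the reading pattern (using 1 − P(present | H) for each absent reading):
  cavitation: 0.300 × (1 − 0.91) × 0.28 × 0.05 = 0.000378
  foundation looseness: 0.415 × (1 − 0.10) × 0.73 × 0.67 = 0.18268
  impeller damage: 0.158 × (1 − 0.76) × 0.08 × 0.88 = 0.0026696
  coupling fatigue: 0.127 × (1 − 0.10) × 0.45 × 0.67 = 0.034461
Marginal likelihood of the evidence = 0.22019.
P(coupling fatigue | evidence) = 0.034461 / 0.22019 ≈ 0.157.

0.157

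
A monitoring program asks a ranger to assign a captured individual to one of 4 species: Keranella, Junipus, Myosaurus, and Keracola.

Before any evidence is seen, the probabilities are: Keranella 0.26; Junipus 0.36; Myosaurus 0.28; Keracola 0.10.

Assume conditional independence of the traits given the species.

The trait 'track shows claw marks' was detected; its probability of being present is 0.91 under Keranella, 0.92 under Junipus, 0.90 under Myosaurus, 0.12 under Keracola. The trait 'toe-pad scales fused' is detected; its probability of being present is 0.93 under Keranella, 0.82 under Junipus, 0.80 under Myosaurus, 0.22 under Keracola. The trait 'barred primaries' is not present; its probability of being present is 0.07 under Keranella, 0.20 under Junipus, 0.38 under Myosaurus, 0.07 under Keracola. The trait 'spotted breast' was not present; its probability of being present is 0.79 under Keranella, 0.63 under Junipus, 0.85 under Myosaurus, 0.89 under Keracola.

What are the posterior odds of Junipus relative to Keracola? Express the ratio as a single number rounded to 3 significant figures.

298

Posterior odds equal prior odds times the likelihood ratio; only the two competing hypotheses matter (using 1 − P(present | H) for each absent trait).
  Junipus: 0.36 × 0.92 × 0.82 × (1 − 0.20) × (1 − 0.63) = 0.080389
  Keracola: 0.10 × 0.12 × 0.22 × (1 − 0.07) × (1 − 0.89) = 0.00027007
Odds(Junipus : Keracola) = 0.080389 / 0.00027007 ≈ 298.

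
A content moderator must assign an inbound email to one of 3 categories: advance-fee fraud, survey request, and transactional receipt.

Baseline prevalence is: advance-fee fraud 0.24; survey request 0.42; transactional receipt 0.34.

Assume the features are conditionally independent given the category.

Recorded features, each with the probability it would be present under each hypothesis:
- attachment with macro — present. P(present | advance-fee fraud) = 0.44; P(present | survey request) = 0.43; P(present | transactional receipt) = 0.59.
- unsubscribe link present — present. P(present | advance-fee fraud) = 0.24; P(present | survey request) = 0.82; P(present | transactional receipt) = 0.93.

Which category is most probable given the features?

transactional receipt

By Bayes' rule with conditional independence, the unnormalized weight for each hypothesis is prior × ∏ likelihoods:
  advance-fee fraud: 0.24 × 0.44 × 0.24 = 0.025344
  survey request: 0.42 × 0.43 × 0.82 = 0.14809
  transactional receipt: 0.34 × 0.59 × 0.93 = 0.18656
Normalizing constant Z = 0.025344 + 0.14809 + 0.18656 = 0.35999.
P(advance-fee fraud | evidence) ≈ 0.025344 / 0.35999 ≈ 0.070
P(survey request | evidence) ≈ 0.14809 / 0.35999 ≈ 0.411
P(transactional receipt | evidence) ≈ 0.18656 / 0.35999 ≈ 0.518
The largest is 0.518, so transactional receipt is most probable.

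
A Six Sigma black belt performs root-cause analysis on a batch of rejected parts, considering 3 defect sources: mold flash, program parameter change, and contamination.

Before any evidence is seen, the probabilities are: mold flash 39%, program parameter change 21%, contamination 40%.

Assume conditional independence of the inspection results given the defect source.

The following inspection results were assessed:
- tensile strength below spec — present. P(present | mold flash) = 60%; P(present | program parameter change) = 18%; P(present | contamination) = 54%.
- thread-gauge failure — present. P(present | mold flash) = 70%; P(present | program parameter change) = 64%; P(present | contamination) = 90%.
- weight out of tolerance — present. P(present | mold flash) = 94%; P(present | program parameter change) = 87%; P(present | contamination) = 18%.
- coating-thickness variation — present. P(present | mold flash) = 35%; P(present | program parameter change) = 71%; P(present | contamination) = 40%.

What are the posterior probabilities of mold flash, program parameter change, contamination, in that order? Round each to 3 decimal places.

By Bayes' rule with conditional independence, the unnormalized weight for each hypothesis is prior × ∏ likelihoods:
  mold flash: 0.39 × 0.60 × 0.70 × 0.94 × 0.35 = 0.05389
  program parameter change: 0.21 × 0.18 × 0.64 × 0.87 × 0.71 = 0.014943
  contamination: 0.40 × 0.54 × 0.90 × 0.18 × 0.40 = 0.013997
Normalizing constant Z = 0.05389 + 0.014943 + 0.013997 = 0.08283.
P(mold flash | evidence) = 0.05389 / 0.08283 ≈ 0.651
P(program parameter change | evidence) = 0.014943 / 0.08283 ≈ 0.180
P(contamination | evidence) = 0.013997 / 0.08283 ≈ 0.169

0.651, 0.180, 0.169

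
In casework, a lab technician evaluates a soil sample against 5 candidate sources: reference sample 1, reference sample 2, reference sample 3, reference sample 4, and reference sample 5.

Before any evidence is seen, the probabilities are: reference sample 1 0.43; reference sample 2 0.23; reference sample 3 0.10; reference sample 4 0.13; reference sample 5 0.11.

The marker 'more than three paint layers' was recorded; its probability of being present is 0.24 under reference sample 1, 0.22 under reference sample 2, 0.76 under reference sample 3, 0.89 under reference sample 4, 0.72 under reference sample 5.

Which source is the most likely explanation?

reference sample 4

For each hypothesis, the unnormalized posterior weight is prior × likelihood:
  reference sample 1: 0.43 × 0.24 = 0.1032
  reference sample 2: 0.23 × 0.22 = 0.0506
  reference sample 3: 0.10 × 0.76 = 0.076
  reference sample 4: 0.13 × 0.89 = 0.1157
  reference sample 5: 0.11 × 0.72 = 0.0792
Marginal likelihood of the evidence = 0.4247.
P(reference sample 1 | evidence) ≈ 0.1032 / 0.4247 ≈ 0.243
P(reference sample 2 | evidence) ≈ 0.0506 / 0.4247 ≈ 0.119
P(reference sample 3 | evidence) ≈ 0.076 / 0.4247 ≈ 0.179
P(reference sample 4 | evidence) ≈ 0.1157 / 0.4247 ≈ 0.272
P(reference sample 5 | evidence) ≈ 0.0792 / 0.4247 ≈ 0.186
The largest is 0.272, so reference sample 4 is most probable.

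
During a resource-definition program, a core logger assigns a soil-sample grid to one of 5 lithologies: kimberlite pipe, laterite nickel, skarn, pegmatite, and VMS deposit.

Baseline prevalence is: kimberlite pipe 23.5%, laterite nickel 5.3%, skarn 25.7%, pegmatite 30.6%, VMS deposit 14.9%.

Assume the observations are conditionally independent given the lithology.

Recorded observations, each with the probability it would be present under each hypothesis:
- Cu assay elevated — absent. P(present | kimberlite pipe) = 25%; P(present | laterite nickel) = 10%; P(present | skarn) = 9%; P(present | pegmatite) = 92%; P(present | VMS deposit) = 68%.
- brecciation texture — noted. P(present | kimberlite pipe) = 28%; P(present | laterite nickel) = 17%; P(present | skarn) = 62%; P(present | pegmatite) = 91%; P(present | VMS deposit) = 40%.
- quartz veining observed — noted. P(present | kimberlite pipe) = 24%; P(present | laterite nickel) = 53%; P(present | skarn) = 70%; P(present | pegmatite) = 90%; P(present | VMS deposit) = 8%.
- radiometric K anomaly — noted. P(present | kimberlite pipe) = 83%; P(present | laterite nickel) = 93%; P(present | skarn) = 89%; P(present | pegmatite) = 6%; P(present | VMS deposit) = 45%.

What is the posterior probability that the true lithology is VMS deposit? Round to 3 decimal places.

0.006

For each hypothesis, the unnormalized posterior weight is prior × product of the observation likelihoods (using 1 − P(present | H) for each absent observation):
  kimberlite pipe: 0.235 × (1 − 0.25) × 0.28 × 0.24 × 0.83 = 0.0098305
  laterite nickel: 0.053 × (1 − 0.10) × 0.17 × 0.53 × 0.93 = 0.0039969
  skarn: 0.257 × (1 − 0.09) × 0.62 × 0.70 × 0.89 = 0.090335
  pegmatite: 0.306 × (1 − 0.92) × 0.91 × 0.90 × 0.06 = 0.0012029
  VMS deposit: 0.149 × (1 − 0.68) × 0.40 × 0.08 × 0.45 = 0.00068659
The unnormalized weights sum to 0.10605.
P(VMS deposit | evidence) = 0.00068659 / 0.10605 ≈ 0.006.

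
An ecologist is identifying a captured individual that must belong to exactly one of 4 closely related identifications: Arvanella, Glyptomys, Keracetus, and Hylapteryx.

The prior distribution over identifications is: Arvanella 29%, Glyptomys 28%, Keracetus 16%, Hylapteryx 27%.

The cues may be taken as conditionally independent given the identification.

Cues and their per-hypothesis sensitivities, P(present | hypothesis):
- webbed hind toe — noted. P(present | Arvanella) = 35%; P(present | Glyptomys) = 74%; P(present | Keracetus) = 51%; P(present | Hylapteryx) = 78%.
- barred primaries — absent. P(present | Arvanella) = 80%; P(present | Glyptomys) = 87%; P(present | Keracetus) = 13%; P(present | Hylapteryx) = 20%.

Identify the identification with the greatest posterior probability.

By Bayes' rule with conditional independence, the unnormalized weight for each hypothesis is prior × ∏ likelihoods (using 1 − P(present | H) for each absent cue):
  Arvanella: 0.29 × 0.35 × (1 − 0.80) = 0.0203
  Glyptomys: 0.28 × 0.74 × (1 − 0.87) = 0.026936
  Keracetus: 0.16 × 0.51 × (1 − 0.13) = 0.070992
  Hylapteryx: 0.27 × 0.78 × (1 − 0.20) = 0.16848
Marginal likelihood of the evidence = 0.28671.
P(Arvanella | evidence) ≈ 0.0203 / 0.28671 ≈ 0.071
P(Glyptomys | evidence) ≈ 0.026936 / 0.28671 ≈ 0.094
P(Keracetus | evidence) ≈ 0.070992 / 0.28671 ≈ 0.248
P(Hylapteryx | evidence) ≈ 0.16848 / 0.28671 ≈ 0.588
The largest is 0.588, so Hylapteryx is most probable.

Hylapteryx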